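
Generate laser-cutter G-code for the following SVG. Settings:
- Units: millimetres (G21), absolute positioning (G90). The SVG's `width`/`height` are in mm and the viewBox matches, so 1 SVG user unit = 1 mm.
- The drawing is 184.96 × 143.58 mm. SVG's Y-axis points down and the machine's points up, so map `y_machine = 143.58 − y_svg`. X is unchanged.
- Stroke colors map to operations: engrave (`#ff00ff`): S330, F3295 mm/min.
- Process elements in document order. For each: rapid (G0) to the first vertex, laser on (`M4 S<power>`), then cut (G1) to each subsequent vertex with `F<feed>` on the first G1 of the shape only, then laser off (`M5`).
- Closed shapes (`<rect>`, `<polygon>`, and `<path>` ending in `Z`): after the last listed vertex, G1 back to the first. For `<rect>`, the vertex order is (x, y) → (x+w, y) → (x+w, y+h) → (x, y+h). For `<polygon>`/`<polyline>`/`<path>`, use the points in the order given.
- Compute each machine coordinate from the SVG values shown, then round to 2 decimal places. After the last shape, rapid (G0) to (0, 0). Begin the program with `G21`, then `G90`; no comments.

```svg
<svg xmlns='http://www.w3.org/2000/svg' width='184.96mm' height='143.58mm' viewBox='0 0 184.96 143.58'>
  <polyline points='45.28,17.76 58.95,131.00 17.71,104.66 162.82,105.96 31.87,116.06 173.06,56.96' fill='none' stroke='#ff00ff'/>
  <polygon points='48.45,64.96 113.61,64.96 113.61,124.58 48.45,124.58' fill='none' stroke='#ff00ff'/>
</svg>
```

Since the viewBox matches the mm dimensions, user units are millimetres directly. The only transform is the Y-flip y_m = 143.58 − y_svg.

Shape 1 is a open polyline drawn with `<polyline>`. Its stroke #ff00ff means engrave at S330, F3295. After flipping Y the toolpath is (45.28,125.82) → (58.95,12.58) → (17.71,38.92) → (162.82,37.62) → (31.87,27.52) → (173.06,86.62).

Shape 2 is a rectangle drawn with `<polygon>`. Its stroke #ff00ff means engrave at S330, F3295. After flipping Y the toolpath is (48.45,78.62) → (113.61,78.62) → (113.61,19.00) → (48.45,19.00) → (48.45,78.62), returning to the start.

G21
G90
G0 X45.28 Y125.82
M4 S330
G1 X58.95 Y12.58 F3295
G1 X17.71 Y38.92
G1 X162.82 Y37.62
G1 X31.87 Y27.52
G1 X173.06 Y86.62
M5
G0 X48.45 Y78.62
M4 S330
G1 X113.61 Y78.62 F3295
G1 X113.61 Y19.00
G1 X48.45 Y19.00
G1 X48.45 Y78.62
M5
G0 X0.00 Y0.00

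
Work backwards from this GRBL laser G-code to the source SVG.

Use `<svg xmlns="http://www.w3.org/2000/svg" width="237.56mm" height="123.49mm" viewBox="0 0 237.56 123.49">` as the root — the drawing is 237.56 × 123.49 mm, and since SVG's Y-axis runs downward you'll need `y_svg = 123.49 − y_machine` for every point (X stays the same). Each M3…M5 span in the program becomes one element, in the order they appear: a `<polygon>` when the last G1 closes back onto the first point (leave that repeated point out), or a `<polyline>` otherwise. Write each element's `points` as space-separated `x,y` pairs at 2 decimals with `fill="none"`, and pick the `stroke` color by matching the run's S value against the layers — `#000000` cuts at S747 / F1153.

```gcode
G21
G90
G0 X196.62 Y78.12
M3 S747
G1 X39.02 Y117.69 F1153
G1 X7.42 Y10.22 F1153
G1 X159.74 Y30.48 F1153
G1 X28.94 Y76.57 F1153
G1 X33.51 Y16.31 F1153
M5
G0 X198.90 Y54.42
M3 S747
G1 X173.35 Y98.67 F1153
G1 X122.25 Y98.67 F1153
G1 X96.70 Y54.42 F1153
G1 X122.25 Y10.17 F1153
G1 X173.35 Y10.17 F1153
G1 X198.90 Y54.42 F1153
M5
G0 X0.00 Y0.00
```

Machine Y-up, SVG Y-down with viewBox height 123.49, so y_svg = 123.49 − y_machine; X carries over. Every run uses S747, so all elements get stroke `#000000` (cut).

Run 1: The run is open, so emit a `<polyline>` with points (Y-flipped): 196.62,45.37 39.02,5.80 7.42,113.27 159.74,93.01 28.94,46.92 33.51,107.18.

Run 2: The run returns to its start, so emit a `<polygon>` with points (Y-flipped): 198.90,69.07 173.35,24.82 122.25,24.82 96.70,69.07 122.25,113.32 173.35,113.32.

<svg xmlns="http://www.w3.org/2000/svg" width="237.56mm" height="123.49mm" viewBox="0 0 237.56 123.49">
  <polyline points="196.62,45.37 39.02,5.80 7.42,113.27 159.74,93.01 28.94,46.92 33.51,107.18" fill="none" stroke="#000000"/>
  <polygon points="198.90,69.07 173.35,24.82 122.25,24.82 96.70,69.07 122.25,113.32 173.35,113.32" fill="none" stroke="#000000"/>
</svg>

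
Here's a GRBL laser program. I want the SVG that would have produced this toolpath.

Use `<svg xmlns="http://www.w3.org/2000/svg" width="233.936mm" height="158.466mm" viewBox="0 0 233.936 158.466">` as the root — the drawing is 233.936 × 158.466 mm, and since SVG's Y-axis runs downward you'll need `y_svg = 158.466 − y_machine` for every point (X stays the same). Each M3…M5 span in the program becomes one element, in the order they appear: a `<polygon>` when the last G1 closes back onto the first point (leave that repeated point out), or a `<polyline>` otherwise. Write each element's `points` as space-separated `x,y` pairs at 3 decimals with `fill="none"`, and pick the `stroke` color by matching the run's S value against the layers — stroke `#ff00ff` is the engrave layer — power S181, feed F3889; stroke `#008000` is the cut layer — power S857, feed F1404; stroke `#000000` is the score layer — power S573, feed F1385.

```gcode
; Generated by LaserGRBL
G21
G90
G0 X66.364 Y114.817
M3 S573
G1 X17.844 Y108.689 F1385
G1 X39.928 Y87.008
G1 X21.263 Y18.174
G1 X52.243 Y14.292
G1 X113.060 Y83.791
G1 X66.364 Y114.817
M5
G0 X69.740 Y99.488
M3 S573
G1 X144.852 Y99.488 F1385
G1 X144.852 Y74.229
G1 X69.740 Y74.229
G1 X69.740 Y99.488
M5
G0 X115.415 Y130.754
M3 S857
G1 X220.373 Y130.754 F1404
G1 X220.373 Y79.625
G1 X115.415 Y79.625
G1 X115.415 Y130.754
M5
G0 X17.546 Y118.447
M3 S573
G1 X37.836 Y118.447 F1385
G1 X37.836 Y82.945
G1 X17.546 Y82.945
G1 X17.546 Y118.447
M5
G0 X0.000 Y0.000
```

<svg xmlns="http://www.w3.org/2000/svg" width="233.936mm" height="158.466mm" viewBox="0 0 233.936 158.466">
  <polygon points="66.364,43.649 17.844,49.777 39.928,71.458 21.263,140.292 52.243,144.174 113.060,74.675" fill="none" stroke="#000000"/>
  <polygon points="69.740,58.978 144.852,58.978 144.852,84.237 69.740,84.237" fill="none" stroke="#000000"/>
  <polygon points="115.415,27.712 220.373,27.712 220.373,78.841 115.415,78.841" fill="none" stroke="#008000"/>
  <polygon points="17.546,40.019 37.836,40.019 37.836,75.521 17.546,75.521" fill="none" stroke="#000000"/>
</svg>

Each laser-on run becomes one SVG element. Flip Y back into SVG space with y_svg = 158.466 − y_machine.

Run 1: power S573 maps to stroke `#000000` (score). The run returns to its start, so emit a `<polygon>` with points (Y-flipped): 66.364,43.649 17.844,49.777 39.928,71.458 21.263,140.292 52.243,144.174 113.060,74.675.

Run 2: the run's S573 means `#000000` (score). The run returns to its start, so emit a `<polygon>` with points (Y-flipped): 69.740,58.978 144.852,58.978 144.852,84.237 69.740,84.237.

Run 3: the run's S857 means `#008000` (cut). The run returns to its start, so emit a `<polygon>` with points (Y-flipped): 115.415,27.712 220.373,27.712 220.373,78.841 115.415,78.841.

Run 4: S573 ⇒ score layer `#000000`. The run returns to its start, so emit a `<polygon>` with points (Y-flipped): 17.546,40.019 37.836,40.019 37.836,75.521 17.546,75.521.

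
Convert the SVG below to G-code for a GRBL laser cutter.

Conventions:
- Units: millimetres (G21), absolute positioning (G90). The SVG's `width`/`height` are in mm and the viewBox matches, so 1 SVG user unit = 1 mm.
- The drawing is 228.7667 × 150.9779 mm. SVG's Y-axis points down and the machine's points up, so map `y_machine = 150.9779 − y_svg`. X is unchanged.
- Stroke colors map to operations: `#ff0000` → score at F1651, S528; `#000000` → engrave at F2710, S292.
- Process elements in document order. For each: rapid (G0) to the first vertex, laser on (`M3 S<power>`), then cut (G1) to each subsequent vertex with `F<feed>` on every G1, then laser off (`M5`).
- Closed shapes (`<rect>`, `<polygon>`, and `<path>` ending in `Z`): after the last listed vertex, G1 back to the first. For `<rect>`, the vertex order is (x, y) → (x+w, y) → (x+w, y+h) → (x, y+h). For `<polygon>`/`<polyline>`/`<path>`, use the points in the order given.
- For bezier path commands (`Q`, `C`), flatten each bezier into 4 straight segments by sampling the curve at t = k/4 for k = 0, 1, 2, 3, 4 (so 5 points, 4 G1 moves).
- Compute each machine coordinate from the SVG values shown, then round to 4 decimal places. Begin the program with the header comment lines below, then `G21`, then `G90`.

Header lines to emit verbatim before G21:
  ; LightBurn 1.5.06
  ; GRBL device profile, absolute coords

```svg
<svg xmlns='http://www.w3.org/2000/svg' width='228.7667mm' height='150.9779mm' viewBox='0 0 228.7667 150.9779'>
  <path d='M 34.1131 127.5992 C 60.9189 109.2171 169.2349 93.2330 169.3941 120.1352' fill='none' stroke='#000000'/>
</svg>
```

viewBox `0 0 228.7667 150.9779` with mm width/height → 1 unit = 1 mm. Flip: y_m = 150.9779 − y_svg.

**Shape 1** — `<path>` cubic bezier, stroke `#000000` → engrave (S292, F2710). Control points (SVG): P0=(34.1131,127.5992), P1=(60.9189,109.2171), P2=(169.2349,93.2330), P3=(169.3941,120.1352); sampled at t=k/4. Machine vertices: (34.1131,23.3787) → (66.5371,36.0830) → (111.7461,44.0923) → (151.9588,43.6108) → (169.3941,30.8427). Open path.

; LightBurn 1.5.06
; GRBL device profile, absolute coords
G21
G90
G0 X34.1131 Y23.3787
M3 S292
G1 X66.5371 Y36.0830 F2710
G1 X111.7461 Y44.0923 F2710
G1 X151.9588 Y43.6108 F2710
G1 X169.3941 Y30.8427 F2710
M5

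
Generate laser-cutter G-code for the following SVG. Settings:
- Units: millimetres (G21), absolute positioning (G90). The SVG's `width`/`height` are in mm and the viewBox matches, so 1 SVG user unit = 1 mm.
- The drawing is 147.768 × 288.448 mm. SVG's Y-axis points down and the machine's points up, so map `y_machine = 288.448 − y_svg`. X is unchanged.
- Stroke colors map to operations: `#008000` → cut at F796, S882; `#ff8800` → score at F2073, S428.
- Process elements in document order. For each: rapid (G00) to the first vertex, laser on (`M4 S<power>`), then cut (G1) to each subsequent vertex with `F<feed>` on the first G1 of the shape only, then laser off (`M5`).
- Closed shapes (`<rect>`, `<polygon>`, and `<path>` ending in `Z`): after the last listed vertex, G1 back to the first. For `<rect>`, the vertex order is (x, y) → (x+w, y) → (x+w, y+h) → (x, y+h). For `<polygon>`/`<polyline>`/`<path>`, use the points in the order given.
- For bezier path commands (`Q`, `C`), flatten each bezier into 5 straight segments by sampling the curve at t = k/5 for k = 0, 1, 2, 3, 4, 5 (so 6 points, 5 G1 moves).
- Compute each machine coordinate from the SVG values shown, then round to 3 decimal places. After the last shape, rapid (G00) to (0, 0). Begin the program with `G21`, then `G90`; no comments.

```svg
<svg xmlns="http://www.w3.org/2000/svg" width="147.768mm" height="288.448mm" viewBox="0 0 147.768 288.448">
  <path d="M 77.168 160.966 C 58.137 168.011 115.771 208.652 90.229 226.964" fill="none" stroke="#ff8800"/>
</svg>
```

Since the viewBox matches the mm dimensions, user units are millimetres directly. The only transform is the Y-flip y_m = 288.448 − y_svg.

Shape 1 is a cubic bezier drawn with `<path>`. Its stroke #ff8800 means score at S428, F2073. After flipping Y the toolpath is (77.168,127.482) → (73.670,119.671) → (80.900,106.481) → (91.185,90.597) → (96.852,74.703) → (90.229,61.484).

G21
G90
G00 X77.168 Y127.482
M4 S428
G1 X73.670 Y119.671 F2073
G1 X80.900 Y106.481
G1 X91.185 Y90.597
G1 X96.852 Y74.703
G1 X90.229 Y61.484
M5
G00 X0.000 Y0.000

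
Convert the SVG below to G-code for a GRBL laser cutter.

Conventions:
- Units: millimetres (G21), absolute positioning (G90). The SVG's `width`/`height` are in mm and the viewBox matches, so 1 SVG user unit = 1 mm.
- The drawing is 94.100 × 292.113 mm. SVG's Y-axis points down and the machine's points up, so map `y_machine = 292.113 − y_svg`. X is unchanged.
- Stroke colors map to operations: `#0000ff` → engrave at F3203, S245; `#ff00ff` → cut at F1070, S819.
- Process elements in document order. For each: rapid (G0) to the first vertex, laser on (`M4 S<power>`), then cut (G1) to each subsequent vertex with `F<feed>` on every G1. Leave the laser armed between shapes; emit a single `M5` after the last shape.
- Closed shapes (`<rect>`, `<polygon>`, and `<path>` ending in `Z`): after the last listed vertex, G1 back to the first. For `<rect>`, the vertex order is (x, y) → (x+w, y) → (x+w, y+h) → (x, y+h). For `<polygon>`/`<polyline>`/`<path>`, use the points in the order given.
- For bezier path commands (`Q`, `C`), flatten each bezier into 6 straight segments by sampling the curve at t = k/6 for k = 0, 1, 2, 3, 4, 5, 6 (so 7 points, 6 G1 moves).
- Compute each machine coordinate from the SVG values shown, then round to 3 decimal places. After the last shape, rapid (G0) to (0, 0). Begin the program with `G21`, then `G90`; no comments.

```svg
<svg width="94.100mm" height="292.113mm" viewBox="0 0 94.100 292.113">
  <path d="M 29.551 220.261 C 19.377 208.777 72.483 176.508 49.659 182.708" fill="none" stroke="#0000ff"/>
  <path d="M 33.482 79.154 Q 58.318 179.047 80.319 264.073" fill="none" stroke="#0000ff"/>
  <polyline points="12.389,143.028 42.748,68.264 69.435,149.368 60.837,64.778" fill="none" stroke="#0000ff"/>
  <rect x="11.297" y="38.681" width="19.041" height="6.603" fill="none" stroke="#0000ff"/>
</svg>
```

1 u = 1 mm; y_m = 292.113 − y.

[1] `<path>` cubic bezier, #0000ff→engrave S245 F3203: (29.551,71.852) → (29.093,79.052) → (35.314,88.070) → (44.349,97.260) → (52.329,104.977) → (55.388,109.574) → (49.659,109.405)

[2] `<path>` quadratic bezier, #0000ff→engrave S245 F3203: (33.482,212.959) → (41.682,180.074) → (49.724,148.016) → (57.609,116.783) → (65.337,86.376) → (72.907,56.795) → (80.319,28.040)

[3] `<polyline>` open polyline, #0000ff→engrave S245 F3203: (12.389,149.085) → (42.748,223.849) → (69.435,142.745) → (60.837,227.335)

[4] `<rect>` rectangle, #0000ff→engrave S245 F3203: (11.297,253.432) → (30.338,253.432) → (30.338,246.829) → (11.297,246.829) → (11.297,253.432) (closed)

G21
G90
G0 X29.551 Y71.852
M4 S245
G1 X29.093 Y79.052 F3203
G1 X35.314 Y88.070 F3203
G1 X44.349 Y97.260 F3203
G1 X52.329 Y104.977 F3203
G1 X55.388 Y109.574 F3203
G1 X49.659 Y109.405 F3203
G0 X33.482 Y212.959
M4 S245
G1 X41.682 Y180.074 F3203
G1 X49.724 Y148.016 F3203
G1 X57.609 Y116.783 F3203
G1 X65.337 Y86.376 F3203
G1 X72.907 Y56.795 F3203
G1 X80.319 Y28.040 F3203
G0 X12.389 Y149.085
M4 S245
G1 X42.748 Y223.849 F3203
G1 X69.435 Y142.745 F3203
G1 X60.837 Y227.335 F3203
G0 X11.297 Y253.432
M4 S245
G1 X30.338 Y253.432 F3203
G1 X30.338 Y246.829 F3203
G1 X11.297 Y246.829 F3203
G1 X11.297 Y253.432 F3203
M5
G0 X0.000 Y0.000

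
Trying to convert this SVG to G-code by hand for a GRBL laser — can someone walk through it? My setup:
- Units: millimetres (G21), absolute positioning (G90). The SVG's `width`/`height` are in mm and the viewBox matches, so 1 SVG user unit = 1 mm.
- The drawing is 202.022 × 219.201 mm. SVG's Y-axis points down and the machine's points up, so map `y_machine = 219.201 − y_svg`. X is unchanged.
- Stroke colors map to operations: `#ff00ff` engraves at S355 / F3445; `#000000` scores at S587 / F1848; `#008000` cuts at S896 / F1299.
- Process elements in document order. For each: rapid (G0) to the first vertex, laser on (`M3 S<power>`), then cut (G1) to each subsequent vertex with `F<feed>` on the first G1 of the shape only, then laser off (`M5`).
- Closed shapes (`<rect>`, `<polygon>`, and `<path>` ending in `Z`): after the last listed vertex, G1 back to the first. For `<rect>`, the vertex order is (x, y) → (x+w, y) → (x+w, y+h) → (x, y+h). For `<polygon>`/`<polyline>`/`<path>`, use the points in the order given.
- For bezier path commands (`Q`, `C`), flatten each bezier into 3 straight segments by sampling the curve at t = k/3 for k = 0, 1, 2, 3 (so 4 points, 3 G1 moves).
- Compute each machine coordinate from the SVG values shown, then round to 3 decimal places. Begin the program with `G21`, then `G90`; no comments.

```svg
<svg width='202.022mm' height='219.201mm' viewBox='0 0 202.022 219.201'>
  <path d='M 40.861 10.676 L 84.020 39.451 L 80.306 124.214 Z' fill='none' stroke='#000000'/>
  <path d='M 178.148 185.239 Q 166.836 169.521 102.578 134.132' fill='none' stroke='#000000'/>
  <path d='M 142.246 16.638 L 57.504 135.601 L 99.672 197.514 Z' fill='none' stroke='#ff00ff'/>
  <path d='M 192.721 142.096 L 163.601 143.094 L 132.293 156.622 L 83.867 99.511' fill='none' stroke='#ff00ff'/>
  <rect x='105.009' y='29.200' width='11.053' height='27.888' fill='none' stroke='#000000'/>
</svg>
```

G21
G90
G0 X40.861 Y208.525
M3 S587
G1 X84.020 Y179.750 F1848
G1 X80.306 Y94.987
G1 X40.861 Y208.525
M5
G0 X178.148 Y33.962
M3 S587
G1 X164.724 Y46.626 F1848
G1 X139.534 Y63.662
G1 X102.578 Y85.069
M5
G0 X142.246 Y202.563
M3 S355
G1 X57.504 Y83.600 F3445
G1 X99.672 Y21.687
G1 X142.246 Y202.563
M5
G0 X192.721 Y77.105
M3 S355
G1 X163.601 Y76.107 F3445
G1 X132.293 Y62.579
G1 X83.867 Y119.690
M5
G0 X105.009 Y190.001
M3 S587
G1 X116.062 Y190.001 F1848
G1 X116.062 Y162.113
G1 X105.009 Y162.113
G1 X105.009 Y190.001
M5

1 u = 1 mm; y_m = 219.201 − y.

[1] `<path>` closed polygon, #000000→score S587 F1848: (40.861,208.525) → (84.020,179.750) → (80.306,94.987) → (40.861,208.525) (closed)

[2] `<path>` quadratic bezier, #000000→score S587 F1848: (178.148,33.962) → (164.724,46.626) → (139.534,63.662) → (102.578,85.069)

[3] `<path>` closed polygon, #ff00ff→engrave S355 F3445: (142.246,202.563) → (57.504,83.600) → (99.672,21.687) → (142.246,202.563) (closed)

[4] `<path>` open polyline, #ff00ff→engrave S355 F3445: (192.721,77.105) → (163.601,76.107) → (132.293,62.579) → (83.867,119.690)

[5] `<rect>` rectangle, #000000→score S587 F1848: (105.009,190.001) → (116.062,190.001) → (116.062,162.113) → (105.009,162.113) → (105.009,190.001) (closed)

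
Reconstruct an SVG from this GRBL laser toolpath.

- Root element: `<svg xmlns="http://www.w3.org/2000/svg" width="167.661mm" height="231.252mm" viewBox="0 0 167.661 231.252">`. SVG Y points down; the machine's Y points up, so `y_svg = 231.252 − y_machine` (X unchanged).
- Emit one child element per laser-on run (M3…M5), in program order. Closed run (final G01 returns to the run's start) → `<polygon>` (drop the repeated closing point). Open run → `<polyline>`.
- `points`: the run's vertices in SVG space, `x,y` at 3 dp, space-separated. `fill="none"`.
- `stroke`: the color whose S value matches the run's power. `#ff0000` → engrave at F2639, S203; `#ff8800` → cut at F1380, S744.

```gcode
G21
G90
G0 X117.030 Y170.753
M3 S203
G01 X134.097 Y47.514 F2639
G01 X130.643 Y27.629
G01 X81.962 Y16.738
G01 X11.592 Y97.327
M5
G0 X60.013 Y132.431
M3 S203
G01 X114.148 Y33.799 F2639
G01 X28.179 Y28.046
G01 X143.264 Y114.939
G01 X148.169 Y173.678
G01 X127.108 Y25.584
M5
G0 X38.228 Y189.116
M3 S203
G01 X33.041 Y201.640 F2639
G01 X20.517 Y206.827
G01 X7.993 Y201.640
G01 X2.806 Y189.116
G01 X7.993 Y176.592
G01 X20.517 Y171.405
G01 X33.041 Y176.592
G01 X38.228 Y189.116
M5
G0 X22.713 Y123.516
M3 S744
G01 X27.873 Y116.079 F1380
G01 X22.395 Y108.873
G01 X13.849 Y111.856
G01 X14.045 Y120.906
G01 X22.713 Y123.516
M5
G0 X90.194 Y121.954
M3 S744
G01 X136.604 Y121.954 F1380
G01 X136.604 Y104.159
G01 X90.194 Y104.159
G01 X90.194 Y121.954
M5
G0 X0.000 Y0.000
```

y_svg = 231.252 − y_m.

[1] S203→`#ff0000` (engrave); open run; points: 117.030,60.499 134.097,183.738 130.643,203.623 81.962,214.514 11.592,133.925

[2] S203→`#ff0000` (engrave); open run; points: 60.013,98.821 114.148,197.453 28.179,203.206 143.264,116.313 148.169,57.574 127.108,205.668

[3] S203→`#ff0000` (engrave); closed run; points: 38.228,42.136 33.041,29.612 20.517,24.425 7.993,29.612 2.806,42.136 7.993,54.660 20.517,59.847 33.041,54.660

[4] S744→`#ff8800` (cut); closed run; points: 22.713,107.736 27.873,115.173 22.395,122.379 13.849,119.396 14.045,110.346

[5] S744→`#ff8800` (cut); closed run; points: 90.194,109.298 136.604,109.298 136.604,127.093 90.194,127.093

<svg xmlns="http://www.w3.org/2000/svg" width="167.661mm" height="231.252mm" viewBox="0 0 167.661 231.252">
  <polyline points="117.030,60.499 134.097,183.738 130.643,203.623 81.962,214.514 11.592,133.925" fill="none" stroke="#ff0000"/>
  <polyline points="60.013,98.821 114.148,197.453 28.179,203.206 143.264,116.313 148.169,57.574 127.108,205.668" fill="none" stroke="#ff0000"/>
  <polygon points="38.228,42.136 33.041,29.612 20.517,24.425 7.993,29.612 2.806,42.136 7.993,54.660 20.517,59.847 33.041,54.660" fill="none" stroke="#ff0000"/>
  <polygon points="22.713,107.736 27.873,115.173 22.395,122.379 13.849,119.396 14.045,110.346" fill="none" stroke="#ff8800"/>
  <polygon points="90.194,109.298 136.604,109.298 136.604,127.093 90.194,127.093" fill="none" stroke="#ff8800"/>
</svg>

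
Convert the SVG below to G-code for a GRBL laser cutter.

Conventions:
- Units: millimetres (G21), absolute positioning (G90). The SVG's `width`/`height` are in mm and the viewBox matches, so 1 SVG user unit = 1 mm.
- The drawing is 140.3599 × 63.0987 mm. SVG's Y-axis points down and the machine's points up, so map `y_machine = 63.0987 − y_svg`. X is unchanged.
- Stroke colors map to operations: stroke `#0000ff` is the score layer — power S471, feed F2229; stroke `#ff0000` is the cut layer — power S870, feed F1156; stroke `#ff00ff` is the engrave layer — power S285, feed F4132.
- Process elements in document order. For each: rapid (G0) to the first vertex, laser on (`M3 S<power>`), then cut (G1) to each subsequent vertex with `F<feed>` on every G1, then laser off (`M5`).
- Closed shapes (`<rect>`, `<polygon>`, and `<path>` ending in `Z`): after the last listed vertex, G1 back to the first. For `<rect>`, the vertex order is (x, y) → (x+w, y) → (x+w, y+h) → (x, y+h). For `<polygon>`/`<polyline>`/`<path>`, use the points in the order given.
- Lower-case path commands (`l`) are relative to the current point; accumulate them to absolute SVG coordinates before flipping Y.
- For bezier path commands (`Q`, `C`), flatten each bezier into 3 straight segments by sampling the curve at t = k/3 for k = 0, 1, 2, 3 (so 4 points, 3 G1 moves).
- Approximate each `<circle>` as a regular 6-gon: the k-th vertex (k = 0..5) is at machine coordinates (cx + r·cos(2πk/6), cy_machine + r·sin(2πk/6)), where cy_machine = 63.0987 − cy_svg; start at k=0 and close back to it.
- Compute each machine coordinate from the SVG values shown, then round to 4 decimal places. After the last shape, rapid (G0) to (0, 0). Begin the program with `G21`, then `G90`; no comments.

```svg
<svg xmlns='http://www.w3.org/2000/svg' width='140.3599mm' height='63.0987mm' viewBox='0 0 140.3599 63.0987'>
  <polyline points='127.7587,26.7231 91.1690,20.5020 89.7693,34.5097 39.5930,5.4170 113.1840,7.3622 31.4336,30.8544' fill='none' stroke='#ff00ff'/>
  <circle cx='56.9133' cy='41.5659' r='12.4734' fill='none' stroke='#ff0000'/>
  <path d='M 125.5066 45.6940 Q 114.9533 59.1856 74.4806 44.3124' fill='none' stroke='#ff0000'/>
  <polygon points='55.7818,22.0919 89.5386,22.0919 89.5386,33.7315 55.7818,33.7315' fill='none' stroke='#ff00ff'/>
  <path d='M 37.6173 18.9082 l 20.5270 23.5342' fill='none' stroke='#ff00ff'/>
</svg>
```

G21
G90
G0 X127.7587 Y36.3756
M3 S285
G1 X91.1690 Y42.5967 F4132
G1 X89.7693 Y28.5890 F4132
G1 X39.5930 Y57.6817 F4132
G1 X113.1840 Y55.7365 F4132
G1 X31.4336 Y32.2443 F4132
M5
G0 X69.3867 Y21.5328
M3 S870
G1 X63.1500 Y32.3351 F1156
G1 X50.6766 Y32.3351 F1156
G1 X44.4399 Y21.5328 F1156
G1 X50.6766 Y10.7305 F1156
G1 X63.1500 Y10.7305 F1156
G1 X69.3867 Y21.5328 F1156
M5
G0 X125.5066 Y17.4047
M3 S870
G1 X115.1467 Y11.5619 F1156
G1 X98.1380 Y12.0225 F1156
G1 X74.4806 Y18.7863 F1156
M5
G0 X55.7818 Y41.0068
M3 S285
G1 X89.5386 Y41.0068 F4132
G1 X89.5386 Y29.3672 F4132
G1 X55.7818 Y29.3672 F4132
G1 X55.7818 Y41.0068 F4132
M5
G0 X37.6173 Y44.1905
M3 S285
G1 X58.1443 Y20.6563 F4132
M5
G0 X0.0000 Y0.0000

Since the viewBox matches the mm dimensions, user units are millimetres directly. The only transform is the Y-flip y_m = 63.0987 − y_svg.

Shape 1 is a open polyline drawn with `<polyline>`. Its stroke #ff00ff means engrave at S285, F4132. After flipping Y the toolpath is (127.7587,36.3756) → (91.1690,42.5967) → (89.7693,28.5890) → (39.5930,57.6817) → (113.1840,55.7365) → (31.4336,32.2443).

Shape 2 is a circle drawn with `<circle>`. Its stroke #ff0000 means cut at S870, F1156. After flipping Y the toolpath is (69.3867,21.5328) → (63.1500,32.3351) → (50.6766,32.3351) → (44.4399,21.5328) → (50.6766,10.7305) → (63.1500,10.7305) → (69.3867,21.5328), returning to the start.

Shape 3 is a quadratic bezier drawn with `<path>`. Its stroke #ff0000 means cut at S870, F1156. After flipping Y the toolpath is (125.5066,17.4047) → (115.1467,11.5619) → (98.1380,12.0225) → (74.4806,18.7863).

Shape 4 is a rectangle drawn with `<polygon>`. Its stroke #ff00ff means engrave at S285, F4132. After flipping Y the toolpath is (55.7818,41.0068) → (89.5386,41.0068) → (89.5386,29.3672) → (55.7818,29.3672) → (55.7818,41.0068), returning to the start.

Shape 5 is a line segment drawn with `<path>`. Its stroke #ff00ff means engrave at S285, F4132. After flipping Y the toolpath is (37.6173,44.1905) → (58.1443,20.6563).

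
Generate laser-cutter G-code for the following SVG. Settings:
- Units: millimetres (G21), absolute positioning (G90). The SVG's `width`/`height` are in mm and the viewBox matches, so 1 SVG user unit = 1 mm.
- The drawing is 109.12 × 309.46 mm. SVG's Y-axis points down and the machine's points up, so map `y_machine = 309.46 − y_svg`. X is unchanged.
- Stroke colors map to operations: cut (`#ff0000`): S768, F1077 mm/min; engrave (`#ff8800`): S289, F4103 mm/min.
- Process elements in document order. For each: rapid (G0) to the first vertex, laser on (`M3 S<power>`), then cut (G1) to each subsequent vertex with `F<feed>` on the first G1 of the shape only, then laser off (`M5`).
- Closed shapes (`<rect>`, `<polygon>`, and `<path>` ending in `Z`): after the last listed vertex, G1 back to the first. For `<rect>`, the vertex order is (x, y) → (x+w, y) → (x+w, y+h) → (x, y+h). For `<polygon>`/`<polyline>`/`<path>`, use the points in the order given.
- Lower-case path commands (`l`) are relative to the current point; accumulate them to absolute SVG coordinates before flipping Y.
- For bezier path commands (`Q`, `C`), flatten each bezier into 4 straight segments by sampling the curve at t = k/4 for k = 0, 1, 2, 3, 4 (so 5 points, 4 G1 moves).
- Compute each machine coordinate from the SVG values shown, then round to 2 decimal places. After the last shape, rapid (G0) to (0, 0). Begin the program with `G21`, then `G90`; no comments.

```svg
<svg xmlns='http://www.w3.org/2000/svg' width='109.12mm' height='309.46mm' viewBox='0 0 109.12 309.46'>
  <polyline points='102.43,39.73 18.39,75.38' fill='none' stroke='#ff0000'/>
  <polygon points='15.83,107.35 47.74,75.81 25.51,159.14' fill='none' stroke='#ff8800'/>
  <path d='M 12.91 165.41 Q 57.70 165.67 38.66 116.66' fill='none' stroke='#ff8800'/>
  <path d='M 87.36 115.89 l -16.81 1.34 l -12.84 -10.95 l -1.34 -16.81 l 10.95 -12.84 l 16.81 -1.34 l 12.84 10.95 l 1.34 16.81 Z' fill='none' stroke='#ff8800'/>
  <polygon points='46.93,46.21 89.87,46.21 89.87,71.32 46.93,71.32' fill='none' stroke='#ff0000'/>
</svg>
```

1 u = 1 mm; y_m = 309.46 − y.

[1] `<polyline>` line segment, #ff0000→cut S768 F1077: (102.43,269.73) → (18.39,234.08)

[2] `<polygon>` closed polygon, #ff8800→engrave S289 F4103: (15.83,202.11) → (47.74,233.65) → (25.51,150.32) → (15.83,202.11) (closed)

[3] `<path>` quadratic bezier, #ff8800→engrave S289 F4103: (12.91,144.05) → (31.32,147.00) → (41.74,156.11) → (44.19,171.37) → (38.66,192.80)

[4] `<path>` regular polygon, #ff8800→engrave S289 F4103: (87.36,193.57) → (70.55,192.23) → (57.71,203.18) → (56.37,219.99) → (67.32,232.83) → (84.13,234.17) → (96.97,223.22) → (98.31,206.41) → (87.36,193.57) (closed)

[5] `<polygon>` rectangle, #ff0000→cut S768 F1077: (46.93,263.25) → (89.87,263.25) → (89.87,238.14) → (46.93,238.14) → (46.93,263.25) (closed)

G21
G90
G0 X102.43 Y269.73
M3 S768
G1 X18.39 Y234.08 F1077
M5
G0 X15.83 Y202.11
M3 S289
G1 X47.74 Y233.65 F4103
G1 X25.51 Y150.32
G1 X15.83 Y202.11
M5
G0 X12.91 Y144.05
M3 S289
G1 X31.32 Y147.00 F4103
G1 X41.74 Y156.11
G1 X44.19 Y171.37
G1 X38.66 Y192.80
M5
G0 X87.36 Y193.57
M3 S289
G1 X70.55 Y192.23 F4103
G1 X57.71 Y203.18
G1 X56.37 Y219.99
G1 X67.32 Y232.83
G1 X84.13 Y234.17
G1 X96.97 Y223.22
G1 X98.31 Y206.41
G1 X87.36 Y193.57
M5
G0 X46.93 Y263.25
M3 S768
G1 X89.87 Y263.25 F1077
G1 X89.87 Y238.14
G1 X46.93 Y238.14
G1 X46.93 Y263.25
M5
G0 X0.00 Y0.00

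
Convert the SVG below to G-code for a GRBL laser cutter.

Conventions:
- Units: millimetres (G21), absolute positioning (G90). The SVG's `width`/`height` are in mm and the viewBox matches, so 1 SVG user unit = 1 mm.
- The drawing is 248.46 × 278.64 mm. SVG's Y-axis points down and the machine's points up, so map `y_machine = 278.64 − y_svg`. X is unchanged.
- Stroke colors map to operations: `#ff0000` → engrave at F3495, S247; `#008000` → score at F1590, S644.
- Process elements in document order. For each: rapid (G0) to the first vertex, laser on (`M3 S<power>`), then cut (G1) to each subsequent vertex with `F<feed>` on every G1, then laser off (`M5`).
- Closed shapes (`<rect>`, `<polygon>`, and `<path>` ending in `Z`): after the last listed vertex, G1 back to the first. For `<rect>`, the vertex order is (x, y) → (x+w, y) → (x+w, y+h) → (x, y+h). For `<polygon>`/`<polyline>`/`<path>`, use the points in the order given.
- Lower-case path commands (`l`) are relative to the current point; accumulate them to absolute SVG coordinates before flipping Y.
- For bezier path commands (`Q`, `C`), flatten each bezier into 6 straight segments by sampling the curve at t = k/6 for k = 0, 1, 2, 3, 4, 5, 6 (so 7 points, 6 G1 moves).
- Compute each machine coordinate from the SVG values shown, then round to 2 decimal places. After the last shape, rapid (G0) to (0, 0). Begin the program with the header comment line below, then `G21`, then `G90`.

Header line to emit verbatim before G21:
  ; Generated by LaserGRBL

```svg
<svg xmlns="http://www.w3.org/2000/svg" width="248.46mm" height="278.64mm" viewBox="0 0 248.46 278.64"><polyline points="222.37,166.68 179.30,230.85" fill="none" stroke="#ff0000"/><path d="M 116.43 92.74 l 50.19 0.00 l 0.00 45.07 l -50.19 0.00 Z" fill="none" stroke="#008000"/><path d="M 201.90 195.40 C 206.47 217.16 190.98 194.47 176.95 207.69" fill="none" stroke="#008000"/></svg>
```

1 u = 1 mm; y_m = 278.64 − y.

[1] `<polyline>` line segment, #ff0000→engrave S247 F3495: (222.37,111.96) → (179.30,47.79)

[2] `<path>` rectangle, #008000→score S644 F1590: (116.43,185.90) → (166.62,185.90) → (166.62,140.83) → (116.43,140.83) → (116.43,185.90) (closed)

[3] `<path>` cubic bezier, #008000→score S644 F1590: (201.90,83.24) → (202.61,75.69) → (200.58,73.32) → (196.40,73.89) → (190.67,75.18) → (183.99,74.94) → (176.95,70.95)

; Generated by LaserGRBL
G21
G90
G0 X222.37 Y111.96
M3 S247
G1 X179.30 Y47.79 F3495
M5
G0 X116.43 Y185.90
M3 S644
G1 X166.62 Y185.90 F1590
G1 X166.62 Y140.83 F1590
G1 X116.43 Y140.83 F1590
G1 X116.43 Y185.90 F1590
M5
G0 X201.90 Y83.24
M3 S644
G1 X202.61 Y75.69 F1590
G1 X200.58 Y73.32 F1590
G1 X196.40 Y73.89 F1590
G1 X190.67 Y75.18 F1590
G1 X183.99 Y74.94 F1590
G1 X176.95 Y70.95 F1590
M5
G0 X0.00 Y0.00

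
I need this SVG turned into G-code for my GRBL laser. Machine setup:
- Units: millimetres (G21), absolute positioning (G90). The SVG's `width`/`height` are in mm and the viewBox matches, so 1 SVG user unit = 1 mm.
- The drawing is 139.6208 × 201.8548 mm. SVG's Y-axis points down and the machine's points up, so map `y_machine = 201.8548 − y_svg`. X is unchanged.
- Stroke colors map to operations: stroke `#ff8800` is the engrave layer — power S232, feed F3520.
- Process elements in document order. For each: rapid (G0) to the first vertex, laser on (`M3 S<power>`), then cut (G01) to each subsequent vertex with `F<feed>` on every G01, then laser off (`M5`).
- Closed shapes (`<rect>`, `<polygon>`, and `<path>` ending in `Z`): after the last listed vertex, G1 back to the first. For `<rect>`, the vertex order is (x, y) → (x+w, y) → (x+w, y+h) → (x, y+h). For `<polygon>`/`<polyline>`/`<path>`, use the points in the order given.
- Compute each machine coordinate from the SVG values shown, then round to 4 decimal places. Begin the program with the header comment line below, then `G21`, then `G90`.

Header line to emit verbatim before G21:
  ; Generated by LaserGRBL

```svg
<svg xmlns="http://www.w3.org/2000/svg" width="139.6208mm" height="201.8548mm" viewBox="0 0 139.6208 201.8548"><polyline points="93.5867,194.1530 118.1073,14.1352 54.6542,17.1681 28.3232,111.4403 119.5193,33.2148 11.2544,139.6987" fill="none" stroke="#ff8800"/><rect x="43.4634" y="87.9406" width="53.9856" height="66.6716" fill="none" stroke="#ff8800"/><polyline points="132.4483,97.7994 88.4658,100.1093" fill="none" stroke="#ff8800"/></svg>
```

viewBox `0 0 139.6208 201.8548` with mm width/height → 1 unit = 1 mm. Flip: y_m = 201.8548 − y_svg.

**Shape 1** — `<polyline>` open polyline, stroke `#ff8800` → engrave (S232, F3520). Machine vertices: (93.5867,7.7018) → (118.1073,187.7196) → (54.6542,184.6867) → (28.3232,90.4145) → (119.5193,168.6400) → (11.2544,62.1561). Open path.

**Shape 2** — `<rect>` rectangle, stroke `#ff8800` → engrave (S232, F3520). Machine vertices: (43.4634,113.9142) → (97.4490,113.9142) → (97.4490,47.2426) → (43.4634,47.2426) → (43.4634,113.9142). Closed: final G1 returns to the first vertex.

**Shape 3** — `<polyline>` line segment, stroke `#ff8800` → engrave (S232, F3520). Machine vertices: (132.4483,104.0554) → (88.4658,101.7455). Open path.

; Generated by LaserGRBL
G21
G90
G0 X93.5867 Y7.7018
M3 S232
G01 X118.1073 Y187.7196 F3520
G01 X54.6542 Y184.6867 F3520
G01 X28.3232 Y90.4145 F3520
G01 X119.5193 Y168.6400 F3520
G01 X11.2544 Y62.1561 F3520
M5
G0 X43.4634 Y113.9142
M3 S232
G01 X97.4490 Y113.9142 F3520
G01 X97.4490 Y47.2426 F3520
G01 X43.4634 Y47.2426 F3520
G01 X43.4634 Y113.9142 F3520
M5
G0 X132.4483 Y104.0554
M3 S232
G01 X88.4658 Y101.7455 F3520
M5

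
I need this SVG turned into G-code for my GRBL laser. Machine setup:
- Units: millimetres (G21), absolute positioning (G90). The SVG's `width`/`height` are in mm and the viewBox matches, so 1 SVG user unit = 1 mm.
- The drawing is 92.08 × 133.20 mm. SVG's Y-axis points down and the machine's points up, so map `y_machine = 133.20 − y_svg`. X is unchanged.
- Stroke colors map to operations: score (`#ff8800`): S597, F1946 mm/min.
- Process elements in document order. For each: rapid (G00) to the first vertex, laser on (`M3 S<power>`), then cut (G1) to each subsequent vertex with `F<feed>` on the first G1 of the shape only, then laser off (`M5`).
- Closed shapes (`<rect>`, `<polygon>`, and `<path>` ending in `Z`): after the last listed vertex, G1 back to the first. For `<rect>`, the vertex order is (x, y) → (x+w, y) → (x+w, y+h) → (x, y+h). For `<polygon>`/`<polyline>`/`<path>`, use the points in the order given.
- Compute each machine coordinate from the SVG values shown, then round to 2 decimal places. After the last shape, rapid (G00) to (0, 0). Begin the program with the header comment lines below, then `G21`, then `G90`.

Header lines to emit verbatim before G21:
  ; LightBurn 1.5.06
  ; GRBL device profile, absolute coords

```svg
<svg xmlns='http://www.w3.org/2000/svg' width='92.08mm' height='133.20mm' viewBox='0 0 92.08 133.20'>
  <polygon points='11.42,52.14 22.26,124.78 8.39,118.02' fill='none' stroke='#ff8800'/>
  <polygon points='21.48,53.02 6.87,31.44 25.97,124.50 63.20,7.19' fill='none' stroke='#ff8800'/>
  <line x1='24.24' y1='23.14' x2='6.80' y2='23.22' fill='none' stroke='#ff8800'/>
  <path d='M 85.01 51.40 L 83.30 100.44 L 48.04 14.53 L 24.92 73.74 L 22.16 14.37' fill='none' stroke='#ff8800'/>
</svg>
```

; LightBurn 1.5.06
; GRBL device profile, absolute coords
G21
G90
G00 X11.42 Y81.06
M3 S597
G1 X22.26 Y8.42 F1946
G1 X8.39 Y15.18
G1 X11.42 Y81.06
M5
G00 X21.48 Y80.18
M3 S597
G1 X6.87 Y101.76 F1946
G1 X25.97 Y8.70
G1 X63.20 Y126.01
G1 X21.48 Y80.18
M5
G00 X24.24 Y110.06
M3 S597
G1 X6.80 Y109.98 F1946
M5
G00 X85.01 Y81.80
M3 S597
G1 X83.30 Y32.76 F1946
G1 X48.04 Y118.67
G1 X24.92 Y59.46
G1 X22.16 Y118.83
M5
G00 X0.00 Y0.00

viewBox `0 0 92.08 133.20` with mm width/height → 1 unit = 1 mm. Flip: y_m = 133.20 − y_svg.

**Shape 1** — `<polygon>` closed polygon, stroke `#ff8800` → score (S597, F1946). Machine vertices: (11.42,81.06) → (22.26,8.42) → (8.39,15.18) → (11.42,81.06). Closed: final G1 returns to the first vertex.

**Shape 2** — `<polygon>` closed polygon, stroke `#ff8800` → score (S597, F1946). Machine vertices: (21.48,80.18) → (6.87,101.76) → (25.97,8.70) → (63.20,126.01) → (21.48,80.18). Closed: final G1 returns to the first vertex.

**Shape 3** — `<line>` line segment, stroke `#ff8800` → score (S597, F1946). Machine vertices: (24.24,110.06) → (6.80,109.98). Open path.

**Shape 4** — `<path>` open polyline, stroke `#ff8800` → score (S597, F1946). Machine vertices: (85.01,81.80) → (83.30,32.76) → (48.04,118.67) → (24.92,59.46) → (22.16,118.83). Open path.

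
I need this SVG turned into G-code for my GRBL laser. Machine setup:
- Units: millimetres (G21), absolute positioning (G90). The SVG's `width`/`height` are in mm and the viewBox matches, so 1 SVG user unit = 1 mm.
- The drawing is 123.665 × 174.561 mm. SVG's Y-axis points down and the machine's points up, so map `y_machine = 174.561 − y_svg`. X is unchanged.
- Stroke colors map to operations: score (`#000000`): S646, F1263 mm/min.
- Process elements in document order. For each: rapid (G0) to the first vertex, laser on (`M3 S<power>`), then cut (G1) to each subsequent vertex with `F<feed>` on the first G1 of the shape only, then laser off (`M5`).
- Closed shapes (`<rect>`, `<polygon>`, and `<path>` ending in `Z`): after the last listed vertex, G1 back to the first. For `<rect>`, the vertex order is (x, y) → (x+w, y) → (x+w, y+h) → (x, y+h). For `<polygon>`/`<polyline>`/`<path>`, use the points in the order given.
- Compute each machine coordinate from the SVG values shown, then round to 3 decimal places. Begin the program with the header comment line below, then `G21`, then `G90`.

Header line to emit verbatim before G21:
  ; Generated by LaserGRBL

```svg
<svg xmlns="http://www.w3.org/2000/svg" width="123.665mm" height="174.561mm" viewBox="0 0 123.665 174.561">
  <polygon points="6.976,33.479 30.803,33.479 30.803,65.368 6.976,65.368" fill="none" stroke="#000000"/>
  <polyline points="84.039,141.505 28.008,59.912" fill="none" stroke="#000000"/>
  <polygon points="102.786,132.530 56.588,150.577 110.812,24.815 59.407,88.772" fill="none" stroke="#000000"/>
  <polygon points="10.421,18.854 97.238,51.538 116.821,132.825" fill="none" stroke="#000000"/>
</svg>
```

Since the viewBox matches the mm dimensions, user units are millimetres directly. The only transform is the Y-flip y_m = 174.561 − y_svg.

Shape 1 is a rectangle drawn with `<polygon>`. Its stroke #000000 means score at S646, F1263. After flipping Y the toolpath is (6.976,141.082) → (30.803,141.082) → (30.803,109.193) → (6.976,109.193) → (6.976,141.082), returning to the start.

Shape 2 is a line segment drawn with `<polyline>`. Its stroke #000000 means score at S646, F1263. After flipping Y the toolpath is (84.039,33.056) → (28.008,114.649).

Shape 3 is a closed polygon drawn with `<polygon>`. Its stroke #000000 means score at S646, F1263. After flipping Y the toolpath is (102.786,42.031) → (56.588,23.984) → (110.812,149.746) → (59.407,85.789) → (102.786,42.031), returning to the start.

Shape 4 is a closed polygon drawn with `<polygon>`. Its stroke #000000 means score at S646, F1263. After flipping Y the toolpath is (10.421,155.707) → (97.238,123.023) → (116.821,41.736) → (10.421,155.707), returning to the start.

; Generated by LaserGRBL
G21
G90
G0 X6.976 Y141.082
M3 S646
G1 X30.803 Y141.082 F1263
G1 X30.803 Y109.193
G1 X6.976 Y109.193
G1 X6.976 Y141.082
M5
G0 X84.039 Y33.056
M3 S646
G1 X28.008 Y114.649 F1263
M5
G0 X102.786 Y42.031
M3 S646
G1 X56.588 Y23.984 F1263
G1 X110.812 Y149.746
G1 X59.407 Y85.789
G1 X102.786 Y42.031
M5
G0 X10.421 Y155.707
M3 S646
G1 X97.238 Y123.023 F1263
G1 X116.821 Y41.736
G1 X10.421 Y155.707
M5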